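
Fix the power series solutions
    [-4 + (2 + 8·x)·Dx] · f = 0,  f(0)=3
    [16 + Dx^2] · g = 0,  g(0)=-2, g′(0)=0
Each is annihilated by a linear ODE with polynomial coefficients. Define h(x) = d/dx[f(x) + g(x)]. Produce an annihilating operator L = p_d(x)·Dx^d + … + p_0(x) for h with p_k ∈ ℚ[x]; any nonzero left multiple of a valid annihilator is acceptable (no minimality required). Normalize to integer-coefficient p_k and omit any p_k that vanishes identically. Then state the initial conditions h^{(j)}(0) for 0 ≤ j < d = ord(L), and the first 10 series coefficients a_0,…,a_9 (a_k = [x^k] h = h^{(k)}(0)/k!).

f: a_k = 3, 6, -6, 12, -30, 84, -252, 792, -2574, 8580, …
g: a_k = -2, 0, 16, 0, -64/3, 0, 512/45, 0, -1024/315, 0, …
f+g: L₀ = lclm(L_f,L_g), ord ≤ 1+2.
h=h₀': d/dx-closure on L₀ ⇒ L.
L = (-608 - 1024·x - 2048·x^2) + (-112 - 960·x - 3072·x^2 - 4096·x^3)·Dx + (-38 - 64·x - 128·x^2)·Dx^2 + (-7 - 60·x - 192·x^2 - 256·x^3)·Dx^3  (order 3).
h: a_k = 6, 20, 36, -616/3, 420, -21656/15, 5544, -6494672/315, 77220, -827009816/2835, …
ICs: h(0) = 6, h′(0) = 20, h′′(0) = 72.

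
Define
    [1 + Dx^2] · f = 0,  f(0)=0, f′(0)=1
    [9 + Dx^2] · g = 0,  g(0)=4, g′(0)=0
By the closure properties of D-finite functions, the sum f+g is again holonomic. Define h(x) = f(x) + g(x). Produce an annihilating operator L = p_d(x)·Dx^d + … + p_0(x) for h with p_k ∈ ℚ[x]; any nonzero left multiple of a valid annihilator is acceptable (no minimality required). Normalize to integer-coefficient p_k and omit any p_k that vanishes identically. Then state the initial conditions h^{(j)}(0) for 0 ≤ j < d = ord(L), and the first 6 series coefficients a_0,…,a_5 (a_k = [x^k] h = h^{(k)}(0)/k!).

f: a_k = 0, 1, 0, -1/6, 0, 1/120, …
g: a_k = 4, 0, -18, 0, 27/2, 0, …
f+g: L₀ = lclm(L_f,L_g), ord ≤ 2+2.
L = 9 + 10·Dx^2 + Dx^4  (order 4).
h: a_k = 4, 1, -18, -1/6, 27/2, 1/120, …
ICs: h(0) = 4, h′(0) = 1, h′′(0) = -36, h′′′(0) = -1.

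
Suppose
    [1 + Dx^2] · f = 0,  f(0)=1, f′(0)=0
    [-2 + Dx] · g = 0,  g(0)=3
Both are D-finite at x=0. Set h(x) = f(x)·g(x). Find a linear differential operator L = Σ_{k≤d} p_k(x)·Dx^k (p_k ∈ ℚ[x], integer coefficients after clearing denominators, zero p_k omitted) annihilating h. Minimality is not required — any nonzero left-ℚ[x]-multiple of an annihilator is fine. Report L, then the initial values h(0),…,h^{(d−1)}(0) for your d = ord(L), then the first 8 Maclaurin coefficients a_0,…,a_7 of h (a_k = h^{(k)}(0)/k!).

f: a_k = 1, 0, -1/2, 0, 1/24, 0, -1/720, 0, …
g: a_k = 3, 6, 6, 4, 2, 4/5, 4/15, 8/105, …
h₀=f·g: eliminate ⇒ L₀, order ≤ 2·1.
L = 5 - 4·Dx + Dx^2  (order 2).
h: a_k = 3, 6, 9/2, 1, -7/8, -19/20, -39/80, -139/840, …
ICs: h(0) = 3, h′(0) = 6.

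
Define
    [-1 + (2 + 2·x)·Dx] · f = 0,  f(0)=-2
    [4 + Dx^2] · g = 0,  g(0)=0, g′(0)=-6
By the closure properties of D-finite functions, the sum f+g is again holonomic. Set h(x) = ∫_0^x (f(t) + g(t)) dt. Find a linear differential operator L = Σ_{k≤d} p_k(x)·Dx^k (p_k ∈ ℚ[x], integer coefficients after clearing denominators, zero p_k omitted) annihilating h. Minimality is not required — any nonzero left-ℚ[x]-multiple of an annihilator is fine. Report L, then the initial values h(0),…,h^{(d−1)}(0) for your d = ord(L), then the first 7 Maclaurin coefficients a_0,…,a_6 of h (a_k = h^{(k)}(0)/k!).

f: a_k = -2, -1, 1/4, -1/8, 5/64, -7/128, 21/512, …
g: a_k = 0, -6, 0, 4, 0, -4/5, 0, …
Sum ⇒ L₀ = lclm(L_f,L_g) in ℚ(x)⟨Dx⟩.
∫: right-multiply L₀ by Dx.
L = (-76 - 128·x - 64·x^2)·Dx + (120 + 376·x + 384·x^2 + 128·x^3)·Dx^2 + (-19 - 32·x - 16·x^2)·Dx^3 + (30 + 94·x + 96·x^2 + 32·x^3)·Dx^4  (order 4).
h: a_k = 0, -2, -7/2, 1/12, 31/32, 1/64, -547/3840, …
ICs: h(0) = 0, h′(0) = -2, h′′(0) = -7, h′′′(0) = 1/2.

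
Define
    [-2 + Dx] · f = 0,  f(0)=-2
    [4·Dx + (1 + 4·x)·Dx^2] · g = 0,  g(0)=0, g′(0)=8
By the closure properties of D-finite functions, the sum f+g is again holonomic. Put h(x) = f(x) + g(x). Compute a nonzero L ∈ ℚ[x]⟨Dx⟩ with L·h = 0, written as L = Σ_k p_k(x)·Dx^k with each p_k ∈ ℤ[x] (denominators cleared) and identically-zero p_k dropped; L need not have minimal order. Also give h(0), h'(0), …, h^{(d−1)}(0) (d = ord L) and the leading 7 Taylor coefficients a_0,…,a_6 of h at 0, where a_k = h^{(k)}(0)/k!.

L = (-40 - 32·x)·Dx + (14 - 16·x - 32·x^2)·Dx^2 + (3 + 16·x + 16·x^2)·Dx^3  (order 3).
h: a_k = -2, 4, -20, 40, -388/3, 6136/15, -61448/45, …
ICs: h(0) = -2, h′(0) = 4, h′′(0) = -40.

f: a_k = -2, -4, -4, -8/3, -4/3, -8/15, -8/45, …
g: a_k = 0, 8, -16, 128/3, -128, 2048/5, -4096/3, …
h₀=f+g: left-lcm gives L₀, ord ≤ 3.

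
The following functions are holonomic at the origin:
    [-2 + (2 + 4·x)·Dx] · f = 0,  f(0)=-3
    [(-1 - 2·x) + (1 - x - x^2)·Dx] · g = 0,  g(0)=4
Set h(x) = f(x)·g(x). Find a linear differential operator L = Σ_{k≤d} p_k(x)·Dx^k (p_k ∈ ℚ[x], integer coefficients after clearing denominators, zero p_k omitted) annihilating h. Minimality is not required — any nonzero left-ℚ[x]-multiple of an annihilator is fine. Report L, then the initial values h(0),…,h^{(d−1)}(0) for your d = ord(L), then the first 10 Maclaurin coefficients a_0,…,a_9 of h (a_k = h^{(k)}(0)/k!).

f: a_k = -3, -3, 3/2, -3/2, 15/8, -21/8, 63/16, -99/16, 1287/128, -2145/128, …
g: a_k = 4, 4, 8, 12, 20, 32, 52, 84, 136, 220, …
f·g: L₀ = L_f ⊗_s L_g, ord ≤ 1·1.
L = (2 + 3·x + 3·x^2) + (-1 - x + 3·x^2 + 2·x^3)·Dx  (order 1).
h: a_k = -12, -24, -30, -60, -165/2, -153, -879/4, -795/2, -18465/32, -16665/16, …
ICs: h(0) = -12.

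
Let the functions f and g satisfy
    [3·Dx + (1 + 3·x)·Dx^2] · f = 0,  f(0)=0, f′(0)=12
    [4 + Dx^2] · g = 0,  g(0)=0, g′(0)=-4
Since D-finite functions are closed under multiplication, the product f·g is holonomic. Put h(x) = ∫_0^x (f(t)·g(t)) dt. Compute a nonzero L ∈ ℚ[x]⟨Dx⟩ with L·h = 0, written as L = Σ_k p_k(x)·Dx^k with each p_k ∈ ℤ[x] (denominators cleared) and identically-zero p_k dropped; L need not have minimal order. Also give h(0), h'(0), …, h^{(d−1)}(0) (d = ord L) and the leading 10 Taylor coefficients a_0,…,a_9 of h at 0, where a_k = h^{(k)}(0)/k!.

f: a_k = 0, 12, -18, 36, -81, 972/5, -486, 8748/7, -6561/2, 8748, …
g: a_k = 0, -4, 0, 8/3, 0, -8/15, 0, 16/315, 0, -8/2835, …
f·g: L₀ = L_f ⊗_s L_g, ord ≤ 2·2.
h=∫₀ˣh₀: take L = L₀·Dx.
L = (-1112 - 1248·x + 7344·x^2 + 27648·x^3 + 20736·x^4)·Dx + (-48 + 2160·x + 10368·x^2 + 10368·x^3)·Dx^2 + (-250 + 240·x + 4968·x^2 + 13824·x^3 + 10368·x^4)·Dx^3 + (-12 + 540·x + 2592·x^2 + 2592·x^3)·Dx^4 + (7 + 138·x + 783·x^2 + 1728·x^3 + 1296·x^4)·Dx^5  (order 5).
h: a_k = 0, 0, 0, -16, 18, -112/5, 46, -688/7, 1086/5, -94480/189, …
ICs: h(0) = 0, h′(0) = 0, h′′(0) = 0, h′′′(0) = -96, h′′′′(0) = 432.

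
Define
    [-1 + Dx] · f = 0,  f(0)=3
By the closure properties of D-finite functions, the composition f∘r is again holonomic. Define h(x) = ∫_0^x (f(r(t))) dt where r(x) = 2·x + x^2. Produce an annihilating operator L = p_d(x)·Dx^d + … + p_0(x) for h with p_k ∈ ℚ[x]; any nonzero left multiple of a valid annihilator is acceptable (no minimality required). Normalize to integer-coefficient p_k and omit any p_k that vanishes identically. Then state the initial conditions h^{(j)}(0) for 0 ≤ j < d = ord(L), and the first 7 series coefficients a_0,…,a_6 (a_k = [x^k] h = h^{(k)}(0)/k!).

L = (-2 - 2·x)·Dx + Dx^2  (order 2).
h: a_k = 0, 3, 3, 3, 5/2, 19/10, 13/10, …
ICs: h(0) = 0, h′(0) = 3.

f: a_k = 3, 3, 3/2, 1/2, 1/8, 1/40, 1/240, …
Change of var in L_f (x↦r) gives L₀.
h=∫h₀ ⇒ L = L₀·Dx.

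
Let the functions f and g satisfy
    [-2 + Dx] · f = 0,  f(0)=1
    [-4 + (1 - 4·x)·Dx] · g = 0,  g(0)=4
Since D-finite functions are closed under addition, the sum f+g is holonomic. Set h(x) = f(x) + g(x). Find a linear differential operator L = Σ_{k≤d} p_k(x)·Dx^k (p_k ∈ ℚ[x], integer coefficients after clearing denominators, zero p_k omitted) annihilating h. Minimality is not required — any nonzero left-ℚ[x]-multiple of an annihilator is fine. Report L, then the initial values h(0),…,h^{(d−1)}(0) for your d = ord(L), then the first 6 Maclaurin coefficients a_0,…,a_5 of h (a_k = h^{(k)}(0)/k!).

f: a_k = 1, 2, 2, 4/3, 2/3, 4/15, …
g: a_k = 4, 16, 64, 256, 1024, 4096, …
L₀ := lclm(L_f,L_g); ord L₀ ≤ 1+1.
L = (24 + 32·x) + (-14 - 16·x + 32·x^2)·Dx + (1 - 16·x^2)·Dx^2  (order 2).
h: a_k = 5, 18, 66, 772/3, 3074/3, 61444/15, …
ICs: h(0) = 5, h′(0) = 18.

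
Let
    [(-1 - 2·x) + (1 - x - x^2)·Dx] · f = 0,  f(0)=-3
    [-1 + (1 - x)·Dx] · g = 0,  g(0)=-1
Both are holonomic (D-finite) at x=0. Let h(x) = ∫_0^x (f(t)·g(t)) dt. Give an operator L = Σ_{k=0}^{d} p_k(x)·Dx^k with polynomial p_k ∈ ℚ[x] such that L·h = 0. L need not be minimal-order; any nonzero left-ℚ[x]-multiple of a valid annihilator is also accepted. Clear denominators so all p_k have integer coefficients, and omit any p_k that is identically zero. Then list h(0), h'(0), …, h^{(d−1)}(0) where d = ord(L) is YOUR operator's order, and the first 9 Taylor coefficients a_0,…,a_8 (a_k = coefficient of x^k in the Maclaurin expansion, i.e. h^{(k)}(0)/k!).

f: a_k = -3, -3, -6, -9, -15, -24, -39, -63, -102, …
g: a_k = -1, -1, -1, -1, -1, -1, -1, -1, -1, …
Sym-product of L_f,L_g gives L₀ (≤ ord 1).
h=∫h₀ ⇒ L = L₀·Dx.
L = (-2 + 3·x^2)·Dx + (1 - 2·x + x^3)·Dx^2  (order 2).
h: a_k = 0, 3, 3, 4, 21/4, 36/5, 10, 99/7, 81/4, …
ICs: h(0) = 0, h′(0) = 3.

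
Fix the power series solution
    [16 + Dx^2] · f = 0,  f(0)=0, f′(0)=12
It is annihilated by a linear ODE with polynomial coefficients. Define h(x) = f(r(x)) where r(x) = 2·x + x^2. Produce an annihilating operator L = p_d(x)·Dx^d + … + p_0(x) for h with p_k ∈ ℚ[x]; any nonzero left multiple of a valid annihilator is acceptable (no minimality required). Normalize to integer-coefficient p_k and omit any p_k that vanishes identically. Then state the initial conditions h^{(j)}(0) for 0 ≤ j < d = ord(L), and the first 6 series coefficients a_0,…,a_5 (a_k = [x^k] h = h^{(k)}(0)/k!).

L = (64 + 192·x + 192·x^2 + 64·x^3) - Dx + (1 + x)·Dx^2  (order 2).
h: a_k = 0, 24, 12, -256, -384, 3136/5, …
ICs: h(0) = 0, h′(0) = 24.

f: a_k = 0, 12, 0, -32, 0, 128/5, …
Change of var in L_f (x↦r) gives L₀.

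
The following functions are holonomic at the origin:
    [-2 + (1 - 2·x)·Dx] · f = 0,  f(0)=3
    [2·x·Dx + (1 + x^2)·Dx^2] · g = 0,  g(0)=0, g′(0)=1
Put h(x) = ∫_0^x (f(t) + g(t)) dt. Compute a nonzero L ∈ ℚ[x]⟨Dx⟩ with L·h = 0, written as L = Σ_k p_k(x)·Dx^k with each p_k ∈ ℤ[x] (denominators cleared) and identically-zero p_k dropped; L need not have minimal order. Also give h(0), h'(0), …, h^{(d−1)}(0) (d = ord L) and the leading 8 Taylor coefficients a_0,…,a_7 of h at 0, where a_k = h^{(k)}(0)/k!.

L = (-4 + 32·x + 12·x^2)·Dx^2 + (13 - 4·x + 25·x^2 + 12·x^3)·Dx^3 + (-2 + 3·x + 3·x^3 + 2·x^4)·Dx^4  (order 4).
h: a_k = 0, 3, 7/2, 4, 71/12, 48/5, 481/30, 192/7, …
ICs: h(0) = 0, h′(0) = 3, h′′(0) = 7, h′′′(0) = 24.

f: a_k = 3, 6, 12, 24, 48, 96, 192, 384, …
g: a_k = 0, 1, 0, -1/3, 0, 1/5, 0, -1/7, …
Sum ⇒ L₀ = lclm(L_f,L_g) in ℚ(x)⟨Dx⟩.
h=∫₀ˣh₀: take L = L₀·Dx.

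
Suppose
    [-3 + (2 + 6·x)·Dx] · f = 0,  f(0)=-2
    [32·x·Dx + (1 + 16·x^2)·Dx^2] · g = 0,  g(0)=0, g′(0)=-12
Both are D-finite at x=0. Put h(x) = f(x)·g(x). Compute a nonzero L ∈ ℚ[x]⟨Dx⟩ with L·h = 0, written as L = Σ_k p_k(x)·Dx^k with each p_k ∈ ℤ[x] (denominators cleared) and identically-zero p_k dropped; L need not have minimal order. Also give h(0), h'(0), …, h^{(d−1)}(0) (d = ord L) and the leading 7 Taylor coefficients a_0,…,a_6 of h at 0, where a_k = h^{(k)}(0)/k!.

L = (27 - 192·x - 144·x^2) + (-12 + 92·x + 576·x^2 + 576·x^3)·Dx + (4 + 24·x + 100·x^2 + 384·x^3 + 576·x^4)·Dx^2  (order 2).
h: a_k = 0, 24, 36, -155, -303/2, 103749/80, 285867/160, …
ICs: h(0) = 0, h′(0) = 24.

f: a_k = -2, -3, 9/4, -27/8, 405/64, -1701/128, 15309/512, …
g: a_k = 0, -12, 0, 64, 0, -3072/5, 0, …
f·g: L₀ = L_f ⊗_s L_g, ord ≤ 1·2.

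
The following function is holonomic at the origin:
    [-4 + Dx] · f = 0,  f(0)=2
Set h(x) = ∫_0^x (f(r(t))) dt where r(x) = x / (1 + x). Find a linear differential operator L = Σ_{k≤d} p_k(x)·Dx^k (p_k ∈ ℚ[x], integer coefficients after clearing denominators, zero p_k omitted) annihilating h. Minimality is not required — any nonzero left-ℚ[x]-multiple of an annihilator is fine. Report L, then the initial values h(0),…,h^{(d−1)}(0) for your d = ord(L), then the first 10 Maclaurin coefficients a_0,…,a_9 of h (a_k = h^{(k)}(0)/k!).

L = -4·Dx + (1 + 2·x + x^2)·Dx^2  (order 2).
h: a_k = 0, 2, 4, 8/3, -2/3, -8/15, 28/45, -88/315, -17/315, 632/2835, …
ICs: h(0) = 0, h′(0) = 2.

f: a_k = 2, 8, 16, 64/3, 64/3, 256/15, 512/45, 2048/315, 1024/315, 4096/2835, …
Change of var in L_f (x↦r) gives L₀.
h=∫h₀ ⇒ L = L₀·Dx.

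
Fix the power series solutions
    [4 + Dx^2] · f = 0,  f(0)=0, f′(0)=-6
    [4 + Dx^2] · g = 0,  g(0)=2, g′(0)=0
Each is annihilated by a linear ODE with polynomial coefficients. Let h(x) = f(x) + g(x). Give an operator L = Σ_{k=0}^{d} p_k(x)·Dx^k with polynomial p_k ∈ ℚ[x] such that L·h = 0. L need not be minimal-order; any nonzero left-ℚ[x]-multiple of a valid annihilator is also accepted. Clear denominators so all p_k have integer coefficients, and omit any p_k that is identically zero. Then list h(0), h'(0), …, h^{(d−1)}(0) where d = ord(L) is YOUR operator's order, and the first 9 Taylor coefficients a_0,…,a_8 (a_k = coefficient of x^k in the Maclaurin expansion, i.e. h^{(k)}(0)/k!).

f: a_k = 0, -6, 0, 4, 0, -4/5, 0, 8/105, 0, …
g: a_k = 2, 0, -4, 0, 4/3, 0, -8/45, 0, 4/315, …
h₀=f+g: left-lcm gives L₀, ord ≤ 4.
L = 4 + Dx^2  (order 2).
h: a_k = 2, -6, -4, 4, 4/3, -4/5, -8/45, 8/105, 4/315, …
ICs: h(0) = 2, h′(0) = -6.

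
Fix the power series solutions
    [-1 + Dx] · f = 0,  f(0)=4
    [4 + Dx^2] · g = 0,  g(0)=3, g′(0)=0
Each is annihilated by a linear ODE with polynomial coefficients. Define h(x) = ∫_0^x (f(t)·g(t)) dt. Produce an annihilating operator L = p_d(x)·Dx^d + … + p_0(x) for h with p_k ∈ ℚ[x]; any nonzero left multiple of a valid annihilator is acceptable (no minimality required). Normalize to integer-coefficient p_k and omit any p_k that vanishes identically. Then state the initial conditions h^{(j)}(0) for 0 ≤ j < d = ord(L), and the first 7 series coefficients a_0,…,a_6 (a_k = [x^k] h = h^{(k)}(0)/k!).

f: a_k = 4, 4, 2, 2/3, 1/6, 1/30, 1/180, …
g: a_k = 3, 0, -6, 0, 2, 0, -4/15, …
Product ⇒ symmetric product L₀, ord ≤ 2.
h=∫h₀ ⇒ L = L₀·Dx.
L = 5·Dx - 2·Dx^2 + Dx^3  (order 3).
h: a_k = 0, 12, 6, -6, -11/2, -7/10, 41/60, …
ICs: h(0) = 0, h′(0) = 12, h′′(0) = 12.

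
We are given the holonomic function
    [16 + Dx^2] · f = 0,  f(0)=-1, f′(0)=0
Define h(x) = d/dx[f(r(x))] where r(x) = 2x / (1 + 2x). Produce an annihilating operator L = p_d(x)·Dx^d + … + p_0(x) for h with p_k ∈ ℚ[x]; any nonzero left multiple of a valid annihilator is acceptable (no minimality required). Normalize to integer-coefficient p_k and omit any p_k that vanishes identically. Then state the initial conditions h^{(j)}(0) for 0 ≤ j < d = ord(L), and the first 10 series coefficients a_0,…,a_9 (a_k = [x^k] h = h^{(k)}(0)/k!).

L = (88 + 96·x + 96·x^2) + (12 + 72·x + 144·x^2 + 96·x^3)·Dx + (1 + 8·x + 24·x^2 + 32·x^3 + 16·x^4)·Dx^2  (order 2).
h: a_k = 0, 64, -384, 2560/3, 5120/3, -351232/15, 587776/5, -25739264/63, 36732928/35, -4802363392/2835, …
ICs: h(0) = 0, h′(0) = 64.

f: a_k = -1, 0, 8, 0, -32/3, 0, 256/45, 0, -512/315, 0, …
f∘r: x↦r, Dx↦Dx/r' in L_f ⇒ L₀.
h=h₀': d/dx-closure on L₀ ⇒ L.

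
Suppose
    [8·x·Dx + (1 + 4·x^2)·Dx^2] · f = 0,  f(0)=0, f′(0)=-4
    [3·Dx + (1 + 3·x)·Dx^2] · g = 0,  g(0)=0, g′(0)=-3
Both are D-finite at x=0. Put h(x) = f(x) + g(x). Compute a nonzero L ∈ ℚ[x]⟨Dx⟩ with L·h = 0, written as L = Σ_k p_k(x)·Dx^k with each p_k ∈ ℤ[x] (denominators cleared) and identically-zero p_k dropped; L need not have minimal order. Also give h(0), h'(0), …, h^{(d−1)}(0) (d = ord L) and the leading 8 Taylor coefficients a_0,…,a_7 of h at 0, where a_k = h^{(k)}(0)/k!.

f: a_k = 0, -4, 0, 16/3, 0, -64/5, 0, 256/7, …
g: a_k = 0, -3, 9/2, -9, 81/4, -243/5, 243/2, -2187/7, …
h₀=f+g: left-lcm gives L₀, ord ≤ 4.
L = (-24 - 216·x + 288·x^2 + 288·x^3)·Dx + (-26 - 48·x - 120·x^2 + 576·x^3 + 576·x^4)·Dx^2 + (-3 - x + 24·x^2 + 32·x^3 + 144·x^4 + 144·x^5)·Dx^3  (order 3).
h: a_k = 0, -7, 9/2, -11/3, 81/4, -307/5, 243/2, -1931/7, …
ICs: h(0) = 0, h′(0) = -7, h′′(0) = 9.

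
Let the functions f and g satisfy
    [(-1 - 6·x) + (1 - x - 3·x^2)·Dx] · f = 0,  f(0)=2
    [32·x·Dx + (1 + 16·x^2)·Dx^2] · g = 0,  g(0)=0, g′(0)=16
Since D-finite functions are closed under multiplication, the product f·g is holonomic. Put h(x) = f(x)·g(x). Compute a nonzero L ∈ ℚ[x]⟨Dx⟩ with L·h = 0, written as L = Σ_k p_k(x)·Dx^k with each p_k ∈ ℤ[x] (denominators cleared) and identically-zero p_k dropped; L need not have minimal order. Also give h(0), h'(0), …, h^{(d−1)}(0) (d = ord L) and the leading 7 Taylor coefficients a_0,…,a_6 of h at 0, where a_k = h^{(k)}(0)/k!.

f: a_k = 2, 2, 8, 14, 38, 80, 194, …
g: a_k = 0, 16, 0, -256/3, 0, 4096/5, 0, …
h₀=f·g: eliminate ⇒ L₀, order ≤ 1·2.
L = (6 + 32·x + 288·x^2) + (2 - 20·x + 64·x^2 + 288·x^3)·Dx + (-1 + x - 13·x^2 + 16·x^3 + 48·x^4)·Dx^2  (order 2).
h: a_k = 0, 32, 32, -128/3, 160/3, 23456/15, 25856/15, …
ICs: h(0) = 0, h′(0) = 32.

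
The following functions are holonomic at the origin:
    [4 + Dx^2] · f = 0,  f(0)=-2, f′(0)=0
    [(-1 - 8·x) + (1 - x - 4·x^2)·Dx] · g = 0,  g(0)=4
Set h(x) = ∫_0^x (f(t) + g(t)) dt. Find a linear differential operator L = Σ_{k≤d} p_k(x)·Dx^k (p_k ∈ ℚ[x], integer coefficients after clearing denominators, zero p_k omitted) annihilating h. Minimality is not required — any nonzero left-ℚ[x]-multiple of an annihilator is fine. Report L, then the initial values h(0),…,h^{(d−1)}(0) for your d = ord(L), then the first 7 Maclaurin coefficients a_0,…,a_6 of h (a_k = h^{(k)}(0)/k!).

L = (-116 - 1008·x - 968·x^2 - 2688·x^3 - 640·x^4 - 1024·x^5)·Dx + (28 + 4·x - 8·x^2 - 200·x^3 - 480·x^4 - 384·x^5 - 512·x^6)·Dx^2 + (-29 - 252·x - 242·x^2 - 672·x^3 - 160·x^4 - 256·x^5)·Dx^3 + (7 + x - 2·x^2 - 50·x^3 - 120·x^4 - 96·x^5 - 128·x^6)·Dx^4  (order 4).
h: a_k = 0, 2, 2, 8, 9, 344/15, 130/3, …
ICs: h(0) = 0, h′(0) = 2, h′′(0) = 4, h′′′(0) = 48.

f: a_k = -2, 0, 4, 0, -4/3, 0, 8/45, …
g: a_k = 4, 4, 20, 36, 116, 260, 724, …
h₀=f+g: left-lcm gives L₀, ord ≤ 3.
∫: right-multiply L₀ by Dx.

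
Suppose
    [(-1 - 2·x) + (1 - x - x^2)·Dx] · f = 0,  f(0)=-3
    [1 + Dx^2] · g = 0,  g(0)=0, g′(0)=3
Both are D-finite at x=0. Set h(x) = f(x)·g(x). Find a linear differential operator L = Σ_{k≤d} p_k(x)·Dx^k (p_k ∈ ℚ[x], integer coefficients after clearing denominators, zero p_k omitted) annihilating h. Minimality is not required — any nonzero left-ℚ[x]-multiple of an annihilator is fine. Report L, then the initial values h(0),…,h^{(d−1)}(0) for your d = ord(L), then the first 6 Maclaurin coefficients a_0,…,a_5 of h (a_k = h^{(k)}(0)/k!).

L = (1 + x + x^2) + (2 + 4·x)·Dx + (-1 + x + x^2)·Dx^2  (order 2).
h: a_k = 0, -9, -9, -33/2, -51/2, -1683/40, …
ICs: h(0) = 0, h′(0) = -9.

f: a_k = -3, -3, -6, -9, -15, -24, …
g: a_k = 0, 3, 0, -1/2, 0, 1/40, …
Product ⇒ symmetric product L₀, ord ≤ 2.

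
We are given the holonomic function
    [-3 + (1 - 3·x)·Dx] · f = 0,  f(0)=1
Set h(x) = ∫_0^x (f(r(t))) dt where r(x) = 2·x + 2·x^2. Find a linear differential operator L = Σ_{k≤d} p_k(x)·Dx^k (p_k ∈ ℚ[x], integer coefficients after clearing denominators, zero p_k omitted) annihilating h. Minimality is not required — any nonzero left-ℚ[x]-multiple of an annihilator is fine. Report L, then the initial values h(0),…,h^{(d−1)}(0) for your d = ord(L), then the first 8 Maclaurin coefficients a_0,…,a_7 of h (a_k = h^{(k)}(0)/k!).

L = (6 + 12·x)·Dx + (-1 + 6·x + 6·x^2)·Dx^2  (order 2).
h: a_k = 0, 1, 3, 14, 72, 396, 2268, 93528/7, …
ICs: h(0) = 0, h′(0) = 1.

f: a_k = 1, 3, 9, 27, 81, 243, 729, 2187, …
Substitute x→r, Dx→(1/r')Dx; clear ⇒ L₀.
∫: right-multiply L₀ by Dx.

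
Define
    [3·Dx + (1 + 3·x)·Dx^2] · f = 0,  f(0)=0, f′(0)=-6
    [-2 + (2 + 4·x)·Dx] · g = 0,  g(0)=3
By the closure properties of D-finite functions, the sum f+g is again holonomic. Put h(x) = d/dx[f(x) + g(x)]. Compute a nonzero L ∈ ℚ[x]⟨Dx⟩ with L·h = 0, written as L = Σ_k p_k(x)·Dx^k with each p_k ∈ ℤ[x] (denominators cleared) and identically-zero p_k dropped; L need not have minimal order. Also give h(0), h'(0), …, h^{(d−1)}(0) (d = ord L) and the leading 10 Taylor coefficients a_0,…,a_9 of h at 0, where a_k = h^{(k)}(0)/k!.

f: a_k = 0, -6, 9, -18, 81/2, -486/5, 243, -4374/7, 6561/4, -4374, …
g: a_k = 3, 3, -3/2, 3/2, -15/8, 21/8, -63/16, 99/16, -1287/128, 2145/128, …
L₀ := lclm(L_f,L_g); ord L₀ ≤ 2+1.
Differentiate: ansatz ord ≤ ord L₀ ⇒ L.
L = (18 + 18·x) + (30 + 108·x + 90·x^2)·Dx + (4 + 26·x + 54·x^2 + 36·x^3)·Dx^2  (order 2).
h: a_k = -3, 15, -99/2, 309/2, -3783/8, 11475/8, -69291/16, 208665/16, -5019543/128, 15080079/128, …
ICs: h(0) = -3, h′(0) = 15.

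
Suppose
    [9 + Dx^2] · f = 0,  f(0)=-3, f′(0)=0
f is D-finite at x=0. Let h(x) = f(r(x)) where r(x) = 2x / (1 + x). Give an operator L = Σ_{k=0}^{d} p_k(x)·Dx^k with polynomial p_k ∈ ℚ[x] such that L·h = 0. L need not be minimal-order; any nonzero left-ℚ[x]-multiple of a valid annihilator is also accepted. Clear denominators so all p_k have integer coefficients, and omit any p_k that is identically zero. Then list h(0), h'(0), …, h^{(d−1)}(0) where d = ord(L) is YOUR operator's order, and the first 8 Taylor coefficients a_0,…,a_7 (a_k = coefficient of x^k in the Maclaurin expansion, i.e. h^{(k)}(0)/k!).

f: a_k = -3, 0, 27/2, 0, -81/8, 0, 243/80, 0, …
L₀ from L_f via x↦r, Dx↦r'^{-1}Dx.
L = 36 + (2 + 6·x + 6·x^2 + 2·x^3)·Dx + (1 + 4·x + 6·x^2 + 4·x^3 + x^4)·Dx^2  (order 2).
h: a_k = -3, 0, 54, -108, 0, 432, -5778/5, 8748/5, …
ICs: h(0) = -3, h′(0) = 0.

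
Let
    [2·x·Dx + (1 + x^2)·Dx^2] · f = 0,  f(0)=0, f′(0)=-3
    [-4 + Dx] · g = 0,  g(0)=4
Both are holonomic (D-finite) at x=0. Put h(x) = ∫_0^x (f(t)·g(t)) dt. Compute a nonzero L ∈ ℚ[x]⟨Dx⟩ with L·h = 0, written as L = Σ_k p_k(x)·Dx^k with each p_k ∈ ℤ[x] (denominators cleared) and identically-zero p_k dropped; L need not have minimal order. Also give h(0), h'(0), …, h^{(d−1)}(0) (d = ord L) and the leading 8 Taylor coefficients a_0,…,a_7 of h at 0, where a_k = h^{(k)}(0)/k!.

f: a_k = 0, -3, 0, 1, 0, -3/5, 0, 3/7, …
g: a_k = 4, 16, 32, 128/3, 128/3, 512/15, 1024/45, 4096/315, …
h₀=f·g: eliminate ⇒ L₀, order ≤ 2·1.
∫: right-multiply L₀ by Dx.
L = (16 - 8·x + 16·x^2)·Dx + (-8 + 2·x - 8·x^2)·Dx^2 + (1 + x^2)·Dx^3  (order 3).
h: a_k = 0, 0, -6, -16, -23, -112/5, -82/5, -208/21, …
ICs: h(0) = 0, h′(0) = 0, h′′(0) = -12.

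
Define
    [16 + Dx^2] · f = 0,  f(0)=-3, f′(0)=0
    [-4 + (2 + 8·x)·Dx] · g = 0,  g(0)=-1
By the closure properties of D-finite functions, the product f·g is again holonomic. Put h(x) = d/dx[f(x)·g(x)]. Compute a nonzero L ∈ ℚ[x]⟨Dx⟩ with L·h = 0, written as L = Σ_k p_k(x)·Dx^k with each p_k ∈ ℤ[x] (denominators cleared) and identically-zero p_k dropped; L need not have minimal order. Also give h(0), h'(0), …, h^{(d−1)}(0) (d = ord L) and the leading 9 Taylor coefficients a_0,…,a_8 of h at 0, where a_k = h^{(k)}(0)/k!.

f: a_k = -3, 0, 24, 0, -32, 0, 256/15, 0, -512/105, …
g: a_k = -1, -2, 2, -4, 10, -28, 84, -264, 858, …
Sym-product of L_f,L_g gives L₀ (≤ ord 2).
h=h₀': d/dx-closure on L₀ ⇒ L.
L = (212 + 2304·x + 8704·x^2 + 16384·x^3 + 16384·x^4) + (-4 - 144·x - 768·x^2 - 1024·x^3)·Dx + (7 + 88·x + 432·x^2 + 1024·x^3 + 1024·x^4)·Dx^2  (order 2).
h: a_k = 6, -60, -108, 200, 260, -2792/5, 22456/15, -704752/105, 970668/35, …
ICs: h(0) = 6, h′(0) = -60.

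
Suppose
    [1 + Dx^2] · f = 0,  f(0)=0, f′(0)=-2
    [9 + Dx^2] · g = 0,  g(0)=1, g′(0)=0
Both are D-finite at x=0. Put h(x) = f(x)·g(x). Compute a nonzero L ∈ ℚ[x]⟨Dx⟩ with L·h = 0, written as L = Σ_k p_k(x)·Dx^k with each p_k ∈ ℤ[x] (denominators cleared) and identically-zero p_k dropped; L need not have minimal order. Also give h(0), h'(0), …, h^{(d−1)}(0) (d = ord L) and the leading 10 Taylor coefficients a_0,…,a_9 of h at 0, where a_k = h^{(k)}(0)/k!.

L = 64 + 20·Dx^2 + Dx^4  (order 4).
h: a_k = 0, -2, 0, 28/3, 0, -124/15, 0, 1016/315, 0, -292/405, …
ICs: h(0) = 0, h′(0) = -2, h′′(0) = 0, h′′′(0) = 56.

f: a_k = 0, -2, 0, 1/3, 0, -1/60, 0, 1/2520, 0, -1/181440, …
g: a_k = 1, 0, -9/2, 0, 27/8, 0, -81/80, 0, 729/4480, 0, …
Sym-product of L_f,L_g gives L₀ (≤ ord 4).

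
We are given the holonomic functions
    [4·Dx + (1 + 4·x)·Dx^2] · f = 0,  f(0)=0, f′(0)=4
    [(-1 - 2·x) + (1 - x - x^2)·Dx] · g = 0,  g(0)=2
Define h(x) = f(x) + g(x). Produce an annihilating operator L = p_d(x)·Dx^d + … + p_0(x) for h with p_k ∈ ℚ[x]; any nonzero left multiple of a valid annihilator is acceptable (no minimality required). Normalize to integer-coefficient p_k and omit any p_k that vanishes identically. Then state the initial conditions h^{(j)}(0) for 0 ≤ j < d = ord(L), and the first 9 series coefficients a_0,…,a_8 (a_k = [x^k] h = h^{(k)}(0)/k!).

f: a_k = 0, 4, -8, 64/3, -64, 1024/5, -2048/3, 16384/7, -8192, …
g: a_k = 2, 2, 4, 6, 10, 16, 26, 42, 68, …
h₀=f+g: left-lcm gives L₀, ord ≤ 3.
L = (-100 - 272·x - 392·x^2 - 144·x^3 - 96·x^4)·Dx + (7 - 96·x - 434·x^2 - 540·x^3 - 304·x^4 - 160·x^5)·Dx^2 + (4 + 25·x + 28·x^2 - 46·x^3 - 73·x^4 - 76·x^5 - 32·x^6)·Dx^3  (order 3).
h: a_k = 2, 6, -4, 82/3, -54, 1104/5, -1970/3, 16678/7, -8124, …
ICs: h(0) = 2, h′(0) = 6, h′′(0) = -8.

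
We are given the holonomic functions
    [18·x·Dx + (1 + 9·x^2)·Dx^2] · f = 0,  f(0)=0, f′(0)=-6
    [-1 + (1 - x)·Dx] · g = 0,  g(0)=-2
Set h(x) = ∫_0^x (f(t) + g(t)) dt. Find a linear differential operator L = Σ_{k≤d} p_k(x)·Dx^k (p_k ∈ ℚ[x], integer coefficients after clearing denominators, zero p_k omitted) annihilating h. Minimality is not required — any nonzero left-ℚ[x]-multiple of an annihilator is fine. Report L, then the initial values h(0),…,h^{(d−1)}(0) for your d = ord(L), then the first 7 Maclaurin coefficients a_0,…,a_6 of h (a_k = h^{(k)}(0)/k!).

f: a_k = 0, -6, 0, 18, 0, -486/5, 0, …
g: a_k = -2, -2, -2, -2, -2, -2, -2, …
f+g: L₀ = lclm(L_f,L_g), ord ≤ 2+1.
h=∫h₀ ⇒ L = L₀·Dx.
L = (18 - 72·x - 486·x^2)·Dx^2 + (-12 + 18·x + 180·x^2 - 486·x^3)·Dx^3 + (1 + 8·x + 72·x^3 - 81·x^4)·Dx^4  (order 4).
h: a_k = 0, -2, -4, -2/3, 4, -2/5, -248/15, …
ICs: h(0) = 0, h′(0) = -2, h′′(0) = -8, h′′′(0) = -4.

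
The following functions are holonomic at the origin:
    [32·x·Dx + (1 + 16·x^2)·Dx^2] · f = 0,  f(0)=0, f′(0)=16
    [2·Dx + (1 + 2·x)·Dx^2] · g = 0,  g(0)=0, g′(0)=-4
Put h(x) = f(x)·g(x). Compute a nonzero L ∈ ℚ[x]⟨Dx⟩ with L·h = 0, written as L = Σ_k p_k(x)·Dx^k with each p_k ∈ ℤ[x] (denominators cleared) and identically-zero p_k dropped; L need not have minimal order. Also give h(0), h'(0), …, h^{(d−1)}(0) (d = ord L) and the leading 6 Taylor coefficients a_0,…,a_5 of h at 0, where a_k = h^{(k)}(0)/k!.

f: a_k = 0, 16, 0, -256/3, 0, 4096/5, …
g: a_k = 0, -4, 4, -16/3, 8, -64/5, …
L₀ := L_f ⊗_s L_g (sym. prod.), ord ≤ 4.
L = (2304 + 8960·x + 114688·x^2 + 552960·x^3 + 983040·x^4 + 851968·x^5 + 1048576·x^7)·Dx + (1032 + 14720·x + 111872·x^2 + 616448·x^3 + 1884160·x^4 + 3047424·x^5 + 2293760·x^6 + 1572864·x^7 + 3670016·x^8)·Dx^2 + (72 + 2512·x + 19968·x^2 + 99072·x^3 + 393216·x^4 + 1019904·x^5 + 1572864·x^6 + 1376256·x^7 + 1572864·x^8 + 2097152·x^9)·Dx^3 + (17 + 132·x + 964·x^2 + 4864·x^3 + 18432·x^4 + 55296·x^5 + 129024·x^6 + 196608·x^7 + 196608·x^8 + 262144·x^9 + 262144·x^10)·Dx^4  (order 4).
h: a_k = 0, 0, -64, 64, 256, -640/3, …
ICs: h(0) = 0, h′(0) = 0, h′′(0) = -128, h′′′(0) = 384.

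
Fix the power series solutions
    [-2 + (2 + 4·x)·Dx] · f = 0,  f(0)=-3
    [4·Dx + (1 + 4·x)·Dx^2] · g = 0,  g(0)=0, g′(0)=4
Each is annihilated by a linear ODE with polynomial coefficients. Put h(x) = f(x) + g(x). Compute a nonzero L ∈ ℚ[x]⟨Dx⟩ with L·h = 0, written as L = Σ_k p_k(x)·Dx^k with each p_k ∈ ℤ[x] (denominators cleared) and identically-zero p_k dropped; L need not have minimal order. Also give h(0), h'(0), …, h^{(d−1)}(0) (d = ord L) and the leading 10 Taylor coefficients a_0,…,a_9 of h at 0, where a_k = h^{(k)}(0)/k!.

f: a_k = -3, -3, 3/2, -3/2, 15/8, -21/8, 63/16, -99/16, 1287/128, -2145/128, …
g: a_k = 0, 4, -8, 64/3, -64, 1024/5, -2048/3, 16384/7, -8192, 262144/9, …
f+g: L₀ = lclm(L_f,L_g), ord ≤ 1+2.
L = (20 + 16·x)·Dx + (29 + 104·x + 80·x^2)·Dx^2 + (3 + 22·x + 48·x^2 + 32·x^3)·Dx^3  (order 3).
h: a_k = -3, 1, -13/2, 119/6, -497/8, 8087/40, -32579/48, 261451/112, -1047289/128, 33535127/1152, …
ICs: h(0) = -3, h′(0) = 1, h′′(0) = -13.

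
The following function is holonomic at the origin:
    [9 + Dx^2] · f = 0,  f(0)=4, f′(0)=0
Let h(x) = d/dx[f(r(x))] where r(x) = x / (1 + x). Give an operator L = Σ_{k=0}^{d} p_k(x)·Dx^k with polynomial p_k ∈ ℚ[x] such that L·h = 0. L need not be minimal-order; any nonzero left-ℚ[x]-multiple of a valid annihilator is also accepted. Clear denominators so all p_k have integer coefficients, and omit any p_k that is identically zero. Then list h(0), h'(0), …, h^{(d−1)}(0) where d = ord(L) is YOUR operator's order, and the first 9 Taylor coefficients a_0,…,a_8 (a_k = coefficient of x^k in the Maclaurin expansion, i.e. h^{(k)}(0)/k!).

f: a_k = 4, 0, -18, 0, 27/2, 0, -81/20, 0, 729/1120, …
Substitute x→r, Dx→(1/r')Dx; clear ⇒ L₀.
h₀' ⇒ L via d/dx closure of L₀.
L = (15 + 12·x + 6·x^2) + (6 + 18·x + 18·x^2 + 6·x^3)·Dx + (1 + 4·x + 6·x^2 + 4·x^3 + x^4)·Dx^2  (order 2).
h: a_k = 0, -36, 108, -162, 90, 2457/10, -9639/10, 293553/140, -491913/140, …
ICs: h(0) = 0, h′(0) = -36.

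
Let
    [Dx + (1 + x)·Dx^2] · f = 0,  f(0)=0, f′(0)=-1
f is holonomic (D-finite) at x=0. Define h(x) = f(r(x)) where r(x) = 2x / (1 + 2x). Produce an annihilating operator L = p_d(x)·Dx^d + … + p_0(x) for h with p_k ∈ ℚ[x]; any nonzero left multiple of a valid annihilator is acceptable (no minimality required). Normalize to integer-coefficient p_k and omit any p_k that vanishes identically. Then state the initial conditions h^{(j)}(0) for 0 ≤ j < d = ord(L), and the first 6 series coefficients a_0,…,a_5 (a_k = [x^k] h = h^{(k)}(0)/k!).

f: a_k = 0, -1, 1/2, -1/3, 1/4, -1/5, …
L₀ from L_f via x↦r, Dx↦r'^{-1}Dx.
L = (6 + 16·x)·Dx + (1 + 6·x + 8·x^2)·Dx^2  (order 2).
h: a_k = 0, -2, 6, -56/3, 60, -992/5, …
ICs: h(0) = 0, h′(0) = -2.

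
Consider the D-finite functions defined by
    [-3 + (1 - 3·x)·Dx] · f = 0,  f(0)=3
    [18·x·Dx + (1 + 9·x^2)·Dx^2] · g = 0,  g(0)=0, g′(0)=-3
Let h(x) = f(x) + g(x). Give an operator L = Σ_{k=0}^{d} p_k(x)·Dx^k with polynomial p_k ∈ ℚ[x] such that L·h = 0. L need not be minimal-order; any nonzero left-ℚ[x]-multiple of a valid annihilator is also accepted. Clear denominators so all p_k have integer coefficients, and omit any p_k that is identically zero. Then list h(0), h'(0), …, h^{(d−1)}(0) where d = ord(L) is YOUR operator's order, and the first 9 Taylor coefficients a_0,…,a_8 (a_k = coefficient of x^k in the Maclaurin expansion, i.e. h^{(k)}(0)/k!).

L = (-18 + 216·x + 486·x^2)·Dx + (12 - 18·x + 108·x^2 + 486·x^3)·Dx^2 + (-1 + 81·x^4)·Dx^3  (order 3).
h: a_k = 3, 6, 27, 90, 243, 3402/5, 2187, 48114/7, 19683, …
ICs: h(0) = 3, h′(0) = 6, h′′(0) = 54.

f: a_k = 3, 9, 27, 81, 243, 729, 2187, 6561, 19683, …
g: a_k = 0, -3, 0, 9, 0, -243/5, 0, 2187/7, 0, …
h₀=f+g: left-lcm gives L₀, ord ≤ 3.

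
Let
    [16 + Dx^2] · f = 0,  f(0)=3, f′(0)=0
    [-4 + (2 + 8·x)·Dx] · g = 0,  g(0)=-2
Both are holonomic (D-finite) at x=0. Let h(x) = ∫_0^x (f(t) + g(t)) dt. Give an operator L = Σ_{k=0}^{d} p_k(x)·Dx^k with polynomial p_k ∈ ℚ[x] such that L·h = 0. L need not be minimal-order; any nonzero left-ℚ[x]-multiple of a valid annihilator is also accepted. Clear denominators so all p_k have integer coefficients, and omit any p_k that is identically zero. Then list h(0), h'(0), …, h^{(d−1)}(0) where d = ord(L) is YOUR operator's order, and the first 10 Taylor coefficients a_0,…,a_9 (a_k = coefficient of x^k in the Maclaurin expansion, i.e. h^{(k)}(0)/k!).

L = (-224 - 1024·x - 2048·x^2)·Dx + (48 + 704·x + 3072·x^2 + 4096·x^3)·Dx^2 + (-14 - 64·x - 128·x^2)·Dx^3 + (3 + 44·x + 192·x^2 + 256·x^3)·Dx^4  (order 4).
h: a_k = 0, 1, -2, -20/3, -2, 52/5, -28/3, 2264/105, -66, 180692/945, …
ICs: h(0) = 0, h′(0) = 1, h′′(0) = -4, h′′′(0) = -40.

f: a_k = 3, 0, -24, 0, 32, 0, -256/15, 0, 512/105, 0, …
g: a_k = -2, -4, 4, -8, 20, -56, 168, -528, 1716, -5720, …
L₀ := lclm(L_f,L_g); ord L₀ ≤ 2+1.
h=∫₀ˣh₀: take L = L₀·Dx.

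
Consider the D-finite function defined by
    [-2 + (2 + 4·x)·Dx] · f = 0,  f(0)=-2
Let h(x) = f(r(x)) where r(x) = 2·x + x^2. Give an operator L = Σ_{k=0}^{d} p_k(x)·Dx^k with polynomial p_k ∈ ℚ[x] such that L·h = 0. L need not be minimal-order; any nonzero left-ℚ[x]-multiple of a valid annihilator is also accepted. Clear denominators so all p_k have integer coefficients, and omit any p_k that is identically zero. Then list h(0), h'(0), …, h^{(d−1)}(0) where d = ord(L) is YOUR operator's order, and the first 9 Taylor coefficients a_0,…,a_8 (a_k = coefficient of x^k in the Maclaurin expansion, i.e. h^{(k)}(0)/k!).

L = (-2 - 2·x) + (1 + 4·x + 2·x^2)·Dx  (order 1).
h: a_k = -2, -4, 2, -4, 9, -22, 57, -154, 1717/4, …
ICs: h(0) = -2.

f: a_k = -2, -2, 1, -1, 5/4, -7/4, 21/8, -33/8, 429/64, …
Substitute x→r, Dx→(1/r')Dx; clear ⇒ L₀.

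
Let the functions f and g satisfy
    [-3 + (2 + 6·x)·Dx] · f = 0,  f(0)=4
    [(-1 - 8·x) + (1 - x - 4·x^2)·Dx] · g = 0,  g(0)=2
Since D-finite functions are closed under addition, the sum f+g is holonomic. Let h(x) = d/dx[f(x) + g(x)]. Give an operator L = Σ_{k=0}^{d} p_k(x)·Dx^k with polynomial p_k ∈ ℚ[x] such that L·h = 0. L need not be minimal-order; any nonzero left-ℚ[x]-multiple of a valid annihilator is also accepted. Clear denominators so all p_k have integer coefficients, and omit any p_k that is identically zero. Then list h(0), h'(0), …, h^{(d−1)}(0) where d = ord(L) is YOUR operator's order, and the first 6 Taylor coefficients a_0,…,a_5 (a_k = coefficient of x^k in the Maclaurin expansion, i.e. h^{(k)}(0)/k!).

L = (-594 - 4230·x - 12960·x^2 - 14400·x^3 - 17280·x^4) + (-189 - 3054·x - 16389·x^2 - 38544·x^3 - 55440·x^4 - 51840·x^5)·Dx + (46 + 350·x + 794·x^2 - 198·x^3 - 5376·x^4 - 13920·x^5 - 11520·x^6)·Dx^2  (order 2).
h: a_k = 8, 11, 297/4, 1451/8, 50105/64, 232089/128, …
ICs: h(0) = 8, h′(0) = 11.

f: a_k = 4, 6, -9/2, 27/4, -405/32, 1701/64, …
g: a_k = 2, 2, 10, 18, 58, 130, …
h₀=f+g: left-lcm gives L₀, ord ≤ 2.
Differentiate: ansatz ord ≤ ord L₀ ⇒ L.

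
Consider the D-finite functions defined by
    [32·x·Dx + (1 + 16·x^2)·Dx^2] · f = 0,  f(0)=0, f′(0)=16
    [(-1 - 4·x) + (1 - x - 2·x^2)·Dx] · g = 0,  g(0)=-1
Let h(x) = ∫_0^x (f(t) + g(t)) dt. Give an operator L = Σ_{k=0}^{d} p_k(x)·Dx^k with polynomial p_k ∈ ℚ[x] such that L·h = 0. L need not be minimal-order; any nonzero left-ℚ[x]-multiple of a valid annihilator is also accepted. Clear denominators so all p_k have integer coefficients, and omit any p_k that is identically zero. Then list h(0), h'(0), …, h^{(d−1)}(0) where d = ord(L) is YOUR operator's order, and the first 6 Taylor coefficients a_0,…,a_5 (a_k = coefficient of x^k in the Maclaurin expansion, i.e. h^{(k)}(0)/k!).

L = (96 - 384·x - 6912·x^2 - 15360·x^3 - 40704·x^4 - 12288·x^6)·Dx^2 + (-31 - 104·x + 392·x^2 - 736·x^3 - 14912·x^4 - 27904·x^5 - 3072·x^6 - 12288·x^7)·Dx^3 + (3 + 19·x + 128·x^2 + 152·x^3 + 1128·x^4 - 2496·x^5 - 2560·x^6 - 1024·x^7 - 2048·x^8)·Dx^4  (order 4).
h: a_k = 0, -1, 15/2, -1, -271/12, -11/5, …
ICs: h(0) = 0, h′(0) = -1, h′′(0) = 15, h′′′(0) = -6.

f: a_k = 0, 16, 0, -256/3, 0, 4096/5, …
g: a_k = -1, -1, -3, -5, -11, -21, …
h₀=f+g: left-lcm gives L₀, ord ≤ 3.
h=∫₀ˣh₀: take L = L₀·Dx.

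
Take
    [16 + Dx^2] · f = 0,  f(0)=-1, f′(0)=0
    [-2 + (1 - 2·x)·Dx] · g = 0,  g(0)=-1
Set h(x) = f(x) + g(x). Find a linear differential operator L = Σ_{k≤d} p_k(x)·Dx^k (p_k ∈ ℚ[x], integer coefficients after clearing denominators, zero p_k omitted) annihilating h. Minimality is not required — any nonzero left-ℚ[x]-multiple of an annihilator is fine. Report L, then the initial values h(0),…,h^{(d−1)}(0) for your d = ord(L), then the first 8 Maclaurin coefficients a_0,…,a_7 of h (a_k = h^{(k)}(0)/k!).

f: a_k = -1, 0, 8, 0, -32/3, 0, 256/45, 0, …
g: a_k = -1, -2, -4, -8, -16, -32, -64, -128, …
Sum ⇒ L₀ = lclm(L_f,L_g) in ℚ(x)⟨Dx⟩.
L = (-160 + 256·x - 256·x^2) + (48 - 224·x + 384·x^2 - 256·x^3)·Dx + (-10 + 16·x - 16·x^2)·Dx^2 + (3 - 14·x + 24·x^2 - 16·x^3)·Dx^3  (order 3).
h: a_k = -2, -2, 4, -8, -80/3, -32, -2624/45, -128, …
ICs: h(0) = -2, h′(0) = -2, h′′(0) = 8.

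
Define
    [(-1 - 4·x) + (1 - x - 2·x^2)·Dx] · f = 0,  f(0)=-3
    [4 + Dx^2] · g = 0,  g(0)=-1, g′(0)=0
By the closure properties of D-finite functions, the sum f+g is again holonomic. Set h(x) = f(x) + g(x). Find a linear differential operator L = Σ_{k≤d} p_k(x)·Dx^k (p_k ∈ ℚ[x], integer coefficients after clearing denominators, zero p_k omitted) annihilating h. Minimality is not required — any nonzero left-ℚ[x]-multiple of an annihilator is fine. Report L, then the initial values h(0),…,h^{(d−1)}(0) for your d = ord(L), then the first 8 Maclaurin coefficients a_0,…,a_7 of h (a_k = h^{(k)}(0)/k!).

L = (68 + 304·x + 200·x^2 + 320·x^3 + 160·x^4 + 128·x^5) + (-20 + 12·x + 24·x^2 + 8·x^3 + 48·x^4 + 96·x^5 + 64·x^6)·Dx + (17 + 76·x + 50·x^2 + 80·x^3 + 40·x^4 + 32·x^5)·Dx^2 + (-5 + 3·x + 6·x^2 + 2·x^3 + 12·x^4 + 24·x^5 + 16·x^6)·Dx^3  (order 3).
h: a_k = -4, -3, -7, -15, -101/3, -63, -5801/45, -255, …
ICs: h(0) = -4, h′(0) = -3, h′′(0) = -14.

f: a_k = -3, -3, -9, -15, -33, -63, -129, -255, …
g: a_k = -1, 0, 2, 0, -2/3, 0, 4/45, 0, …
Sum ⇒ L₀ = lclm(L_f,L_g) in ℚ(x)⟨Dx⟩.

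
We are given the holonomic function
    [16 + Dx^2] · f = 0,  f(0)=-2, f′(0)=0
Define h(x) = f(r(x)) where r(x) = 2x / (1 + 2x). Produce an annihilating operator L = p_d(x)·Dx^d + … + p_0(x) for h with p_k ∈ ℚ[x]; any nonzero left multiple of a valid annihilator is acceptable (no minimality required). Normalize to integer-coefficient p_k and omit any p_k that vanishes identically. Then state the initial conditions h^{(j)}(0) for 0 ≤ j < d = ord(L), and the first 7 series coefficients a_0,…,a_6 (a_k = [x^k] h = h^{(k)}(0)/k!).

L = 64 + (4 + 24·x + 48·x^2 + 32·x^3)·Dx + (1 + 8·x + 24·x^2 + 32·x^3 + 16·x^4)·Dx^2  (order 2).
h: a_k = -2, 0, 64, -256, 1280/3, 2048/3, -351232/45, …
ICs: h(0) = -2, h′(0) = 0.

f: a_k = -2, 0, 16, 0, -64/3, 0, 512/45, …
f∘r: x↦r, Dx↦Dx/r' in L_f ⇒ L₀.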